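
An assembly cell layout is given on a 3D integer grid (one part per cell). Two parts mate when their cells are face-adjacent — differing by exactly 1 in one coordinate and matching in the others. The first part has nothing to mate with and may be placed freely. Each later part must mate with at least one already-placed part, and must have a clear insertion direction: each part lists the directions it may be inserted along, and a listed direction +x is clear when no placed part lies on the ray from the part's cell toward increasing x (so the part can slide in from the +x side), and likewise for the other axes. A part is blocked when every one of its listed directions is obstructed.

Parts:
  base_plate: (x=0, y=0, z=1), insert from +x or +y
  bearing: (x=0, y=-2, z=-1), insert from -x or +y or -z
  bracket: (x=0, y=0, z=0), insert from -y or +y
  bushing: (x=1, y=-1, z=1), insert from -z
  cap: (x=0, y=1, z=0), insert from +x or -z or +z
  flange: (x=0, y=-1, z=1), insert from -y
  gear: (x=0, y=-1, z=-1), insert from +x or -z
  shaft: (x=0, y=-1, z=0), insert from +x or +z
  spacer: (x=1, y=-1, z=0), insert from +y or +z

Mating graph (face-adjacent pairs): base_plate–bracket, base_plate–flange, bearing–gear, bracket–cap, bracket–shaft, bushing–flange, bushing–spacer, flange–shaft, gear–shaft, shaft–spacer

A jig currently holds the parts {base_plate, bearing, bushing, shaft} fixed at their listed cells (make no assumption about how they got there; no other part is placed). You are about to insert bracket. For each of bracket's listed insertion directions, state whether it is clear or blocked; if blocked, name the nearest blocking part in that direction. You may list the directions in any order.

+y: clear; -y: blocked by shaft

-y: nearest on ray is shaft@(0, -1, 0) ⇒ blocked
+y: ray from bracket(0, 0, 0) has no placed part ⇒ clear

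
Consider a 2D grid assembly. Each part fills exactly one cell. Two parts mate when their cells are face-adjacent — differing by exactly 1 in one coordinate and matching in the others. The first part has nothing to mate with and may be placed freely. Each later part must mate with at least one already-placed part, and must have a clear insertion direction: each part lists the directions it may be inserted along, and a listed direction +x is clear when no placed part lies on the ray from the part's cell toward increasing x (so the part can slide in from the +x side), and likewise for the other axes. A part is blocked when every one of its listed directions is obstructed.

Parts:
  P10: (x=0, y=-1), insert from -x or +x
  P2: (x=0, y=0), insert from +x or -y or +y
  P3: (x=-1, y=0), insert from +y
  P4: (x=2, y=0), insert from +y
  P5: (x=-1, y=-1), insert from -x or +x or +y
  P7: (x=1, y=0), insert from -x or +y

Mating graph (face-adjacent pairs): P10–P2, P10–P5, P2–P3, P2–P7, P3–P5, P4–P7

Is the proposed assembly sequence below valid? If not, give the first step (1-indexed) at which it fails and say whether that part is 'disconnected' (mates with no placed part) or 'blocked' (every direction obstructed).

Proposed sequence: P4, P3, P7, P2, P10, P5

Invalid at step 2 (disconnected)

1. P4@(2, 0) [+y clear] — {P4}
2. P3@(-1, 0) — no placed neighbour ⇒ disconnected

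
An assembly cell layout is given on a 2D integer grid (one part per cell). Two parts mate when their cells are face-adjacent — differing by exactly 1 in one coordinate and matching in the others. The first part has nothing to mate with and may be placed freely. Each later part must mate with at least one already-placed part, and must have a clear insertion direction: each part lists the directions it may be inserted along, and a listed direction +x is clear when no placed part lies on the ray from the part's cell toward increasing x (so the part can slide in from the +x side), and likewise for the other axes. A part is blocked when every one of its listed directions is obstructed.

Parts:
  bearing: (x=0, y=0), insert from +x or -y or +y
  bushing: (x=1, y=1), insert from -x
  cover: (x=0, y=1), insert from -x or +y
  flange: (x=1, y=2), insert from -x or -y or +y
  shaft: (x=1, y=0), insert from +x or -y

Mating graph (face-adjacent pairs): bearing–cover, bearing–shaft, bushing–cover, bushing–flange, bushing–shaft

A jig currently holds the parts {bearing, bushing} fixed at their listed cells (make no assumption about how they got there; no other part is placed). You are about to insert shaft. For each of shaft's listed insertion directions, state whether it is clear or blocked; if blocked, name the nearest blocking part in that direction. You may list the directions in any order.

+x: clear; -y: clear

+x: ray from shaft(1, 0) has no placed part ⇒ clear
-y: ray from shaft(1, 0) has no placed part ⇒ clear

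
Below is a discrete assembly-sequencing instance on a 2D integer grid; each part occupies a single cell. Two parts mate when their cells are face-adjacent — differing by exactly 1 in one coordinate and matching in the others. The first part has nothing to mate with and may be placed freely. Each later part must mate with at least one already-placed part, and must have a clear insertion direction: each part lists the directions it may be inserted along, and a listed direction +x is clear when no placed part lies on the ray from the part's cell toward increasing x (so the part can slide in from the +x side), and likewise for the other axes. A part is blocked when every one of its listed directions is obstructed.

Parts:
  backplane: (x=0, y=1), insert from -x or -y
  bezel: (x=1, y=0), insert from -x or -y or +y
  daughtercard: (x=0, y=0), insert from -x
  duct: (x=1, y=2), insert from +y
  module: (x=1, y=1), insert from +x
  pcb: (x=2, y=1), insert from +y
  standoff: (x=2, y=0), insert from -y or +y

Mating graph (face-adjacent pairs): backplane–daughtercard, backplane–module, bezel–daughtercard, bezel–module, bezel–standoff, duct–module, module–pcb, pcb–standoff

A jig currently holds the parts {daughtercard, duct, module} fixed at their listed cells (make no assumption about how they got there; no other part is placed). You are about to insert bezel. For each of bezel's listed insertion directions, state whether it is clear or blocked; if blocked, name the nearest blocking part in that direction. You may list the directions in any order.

-x: nearest on ray is daughtercard@(0, 0) ⇒ blocked
-y: ray from bezel(1, 0) has no placed part ⇒ clear
+y: nearest on ray is module@(1, 1) ⇒ blocked

+y: blocked by module; -x: blocked by daughtercard; -y: clear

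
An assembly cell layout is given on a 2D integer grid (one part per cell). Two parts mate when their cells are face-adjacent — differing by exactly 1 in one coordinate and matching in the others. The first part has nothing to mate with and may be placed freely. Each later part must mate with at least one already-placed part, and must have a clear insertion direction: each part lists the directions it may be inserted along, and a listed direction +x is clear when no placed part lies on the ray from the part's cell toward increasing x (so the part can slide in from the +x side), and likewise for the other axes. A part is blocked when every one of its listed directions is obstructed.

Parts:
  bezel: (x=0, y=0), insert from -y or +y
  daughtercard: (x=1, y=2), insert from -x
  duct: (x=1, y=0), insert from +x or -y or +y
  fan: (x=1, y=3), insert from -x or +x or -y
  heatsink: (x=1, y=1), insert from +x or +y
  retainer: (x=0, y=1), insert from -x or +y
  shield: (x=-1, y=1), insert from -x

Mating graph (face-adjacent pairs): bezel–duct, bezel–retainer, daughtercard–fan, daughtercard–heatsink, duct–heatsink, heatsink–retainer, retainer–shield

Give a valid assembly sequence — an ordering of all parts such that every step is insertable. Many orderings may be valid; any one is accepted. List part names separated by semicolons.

1. bezel@(0, 0) [-y clear] — {bezel}
2. duct@(1, 0) [+x clear] — {bezel, duct}
3. retainer@(0, 1) [-x clear] — {bezel, duct, retainer}
4. heatsink@(1, 1) [+x clear] — {bezel, duct, heatsink, retainer}
5. daughtercard@(1, 2) [-x clear] — {bezel, daughtercard, duct, heatsink, retainer}
6. fan@(1, 3) [-x clear] — {bezel, daughtercard, duct, fan, heatsink, retainer}
7. shield@(-1, 1) [-x clear] — {bezel, daughtercard, duct, fan, heatsink, retainer, shield}

bezel; duct; retainer; heatsink; daughtercard; fan; shield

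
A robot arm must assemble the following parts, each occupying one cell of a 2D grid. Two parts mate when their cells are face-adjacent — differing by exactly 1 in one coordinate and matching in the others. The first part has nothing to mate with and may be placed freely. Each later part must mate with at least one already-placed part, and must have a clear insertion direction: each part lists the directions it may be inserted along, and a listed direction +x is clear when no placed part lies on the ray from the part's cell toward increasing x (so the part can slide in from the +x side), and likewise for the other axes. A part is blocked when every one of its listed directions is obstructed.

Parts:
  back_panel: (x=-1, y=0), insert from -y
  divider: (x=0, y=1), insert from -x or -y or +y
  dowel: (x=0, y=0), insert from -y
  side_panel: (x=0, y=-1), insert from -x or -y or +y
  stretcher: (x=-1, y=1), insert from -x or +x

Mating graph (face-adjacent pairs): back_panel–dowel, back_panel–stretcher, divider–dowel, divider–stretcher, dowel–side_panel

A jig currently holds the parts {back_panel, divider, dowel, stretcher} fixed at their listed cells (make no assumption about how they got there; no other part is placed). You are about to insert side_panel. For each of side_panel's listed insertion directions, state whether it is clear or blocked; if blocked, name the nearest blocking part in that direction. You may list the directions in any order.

+y: blocked by dowel; -x: clear; -y: clear

-x: ray from side_panel(0, -1) has no placed part ⇒ clear
-y: ray from side_panel(0, -1) has no placed part ⇒ clear
+y: nearest on ray is dowel@(0, 0) ⇒ blocked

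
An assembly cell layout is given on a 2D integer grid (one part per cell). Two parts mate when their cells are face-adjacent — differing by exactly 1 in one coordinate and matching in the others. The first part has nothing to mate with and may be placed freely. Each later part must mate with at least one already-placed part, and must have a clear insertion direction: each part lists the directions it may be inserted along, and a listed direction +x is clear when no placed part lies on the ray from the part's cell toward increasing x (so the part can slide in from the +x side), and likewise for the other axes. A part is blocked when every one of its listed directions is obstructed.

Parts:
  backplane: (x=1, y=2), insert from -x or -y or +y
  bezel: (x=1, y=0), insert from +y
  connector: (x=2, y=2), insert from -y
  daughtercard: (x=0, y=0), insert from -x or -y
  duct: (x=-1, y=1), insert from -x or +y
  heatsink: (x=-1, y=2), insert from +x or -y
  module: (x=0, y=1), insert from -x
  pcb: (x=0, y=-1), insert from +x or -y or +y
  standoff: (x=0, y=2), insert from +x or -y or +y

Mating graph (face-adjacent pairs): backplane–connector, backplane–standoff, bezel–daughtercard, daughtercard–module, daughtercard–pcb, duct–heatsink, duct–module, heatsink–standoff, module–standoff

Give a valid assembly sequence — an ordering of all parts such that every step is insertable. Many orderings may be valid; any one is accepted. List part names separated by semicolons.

bezel; daughtercard; module; duct; heatsink; standoff; backplane; connector; pcb

1. bezel@(1, 0) [+y clear] — {bezel}
2. daughtercard@(0, 0) [-x clear] — {bezel, daughtercard}
3. module@(0, 1) [-x clear] — {bezel, daughtercard, module}
4. duct@(-1, 1) [-x clear] — {bezel, daughtercard, duct, module}
5. heatsink@(-1, 2) [+x clear] — {bezel, daughtercard, duct, heatsink, module}
6. standoff@(0, 2) [+x clear] — {bezel, daughtercard, duct, heatsink, module, standoff}
7. backplane@(1, 2) [+y clear] — {backplane, bezel, daughtercard, duct, heatsink, module, standoff}
8. connector@(2, 2) [-y clear] — {backplane, bezel, connector, daughtercard, duct, heatsink, module, standoff}
9. pcb@(0, -1) [+x clear] — {backplane, bezel, connector, daughtercard, duct, heatsink, module, pcb, standoff}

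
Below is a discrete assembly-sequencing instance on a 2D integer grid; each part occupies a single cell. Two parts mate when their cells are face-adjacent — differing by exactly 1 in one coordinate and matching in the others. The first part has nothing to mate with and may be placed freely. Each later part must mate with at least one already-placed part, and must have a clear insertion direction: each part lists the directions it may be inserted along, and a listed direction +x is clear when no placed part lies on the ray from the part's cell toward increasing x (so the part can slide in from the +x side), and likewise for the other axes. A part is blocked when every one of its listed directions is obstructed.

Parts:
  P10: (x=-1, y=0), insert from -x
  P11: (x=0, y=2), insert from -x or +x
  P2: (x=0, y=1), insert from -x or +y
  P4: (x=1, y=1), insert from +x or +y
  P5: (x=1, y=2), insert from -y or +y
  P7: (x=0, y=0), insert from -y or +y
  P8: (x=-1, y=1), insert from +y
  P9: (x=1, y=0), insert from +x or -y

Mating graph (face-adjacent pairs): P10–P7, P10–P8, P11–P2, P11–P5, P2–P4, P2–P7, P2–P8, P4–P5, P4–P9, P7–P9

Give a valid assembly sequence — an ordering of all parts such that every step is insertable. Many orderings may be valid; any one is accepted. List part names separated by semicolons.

P11; P2; P5; P8; P4; P7; P10; P9

1. P11@(0, 2) [-x clear] — {P11}
2. P2@(0, 1) [-x clear] — {P11, P2}
3. P5@(1, 2) [-y clear] — {P11, P2, P5}
4. P8@(-1, 1) [+y clear] — {P11, P2, P5, P8}
5. P4@(1, 1) [+x clear] — {P11, P2, P4, P5, P8}
6. P7@(0, 0) [-y clear] — {P11, P2, P4, P5, P7, P8}
7. P10@(-1, 0) [-x clear] — {P10, P11, P2, P4, P5, P7, P8}
8. P9@(1, 0) [+x clear] — {P10, P11, P2, P4, P5, P7, P8, P9}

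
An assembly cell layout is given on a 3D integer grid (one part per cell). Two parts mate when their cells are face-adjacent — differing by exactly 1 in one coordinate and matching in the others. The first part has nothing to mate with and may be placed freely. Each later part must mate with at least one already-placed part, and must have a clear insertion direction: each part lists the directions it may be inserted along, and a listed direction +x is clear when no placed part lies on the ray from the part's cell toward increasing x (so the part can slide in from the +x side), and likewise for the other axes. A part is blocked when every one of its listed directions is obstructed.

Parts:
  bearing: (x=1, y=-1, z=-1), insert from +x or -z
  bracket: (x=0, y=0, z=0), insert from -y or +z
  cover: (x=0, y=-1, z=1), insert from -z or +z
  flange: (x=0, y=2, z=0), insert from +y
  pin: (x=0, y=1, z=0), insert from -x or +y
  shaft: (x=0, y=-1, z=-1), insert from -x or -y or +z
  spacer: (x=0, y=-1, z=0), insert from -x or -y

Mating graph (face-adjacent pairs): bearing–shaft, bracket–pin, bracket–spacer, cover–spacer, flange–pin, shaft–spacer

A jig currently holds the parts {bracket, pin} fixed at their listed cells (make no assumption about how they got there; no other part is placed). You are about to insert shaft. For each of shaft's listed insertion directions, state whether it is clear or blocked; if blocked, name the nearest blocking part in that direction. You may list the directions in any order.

-x: ray from shaft(0, -1, -1) has no placed part ⇒ clear
-y: ray from shaft(0, -1, -1) has no placed part ⇒ clear
+z: ray from shaft(0, -1, -1) has no placed part ⇒ clear

+z: clear; -x: clear; -y: clear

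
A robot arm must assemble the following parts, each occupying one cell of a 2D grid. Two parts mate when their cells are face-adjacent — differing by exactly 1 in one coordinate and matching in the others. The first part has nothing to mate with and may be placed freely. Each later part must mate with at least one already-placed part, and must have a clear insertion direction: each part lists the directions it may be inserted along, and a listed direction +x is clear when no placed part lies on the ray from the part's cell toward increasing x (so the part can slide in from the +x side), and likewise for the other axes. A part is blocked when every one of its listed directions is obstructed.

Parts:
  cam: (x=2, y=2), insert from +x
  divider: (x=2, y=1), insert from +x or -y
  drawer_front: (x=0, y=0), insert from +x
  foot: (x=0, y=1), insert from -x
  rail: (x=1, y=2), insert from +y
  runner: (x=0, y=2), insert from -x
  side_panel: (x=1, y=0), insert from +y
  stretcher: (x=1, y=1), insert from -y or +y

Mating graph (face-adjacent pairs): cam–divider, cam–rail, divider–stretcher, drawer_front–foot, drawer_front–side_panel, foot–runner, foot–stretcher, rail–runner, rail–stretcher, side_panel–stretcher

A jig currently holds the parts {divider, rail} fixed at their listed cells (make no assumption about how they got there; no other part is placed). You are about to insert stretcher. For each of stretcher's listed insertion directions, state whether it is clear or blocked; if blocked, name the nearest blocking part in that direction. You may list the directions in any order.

+y: blocked by rail; -y: clear

-y: ray from stretcher(1, 1) has no placed part ⇒ clear
+y: nearest on ray is rail@(1, 2) ⇒ blocked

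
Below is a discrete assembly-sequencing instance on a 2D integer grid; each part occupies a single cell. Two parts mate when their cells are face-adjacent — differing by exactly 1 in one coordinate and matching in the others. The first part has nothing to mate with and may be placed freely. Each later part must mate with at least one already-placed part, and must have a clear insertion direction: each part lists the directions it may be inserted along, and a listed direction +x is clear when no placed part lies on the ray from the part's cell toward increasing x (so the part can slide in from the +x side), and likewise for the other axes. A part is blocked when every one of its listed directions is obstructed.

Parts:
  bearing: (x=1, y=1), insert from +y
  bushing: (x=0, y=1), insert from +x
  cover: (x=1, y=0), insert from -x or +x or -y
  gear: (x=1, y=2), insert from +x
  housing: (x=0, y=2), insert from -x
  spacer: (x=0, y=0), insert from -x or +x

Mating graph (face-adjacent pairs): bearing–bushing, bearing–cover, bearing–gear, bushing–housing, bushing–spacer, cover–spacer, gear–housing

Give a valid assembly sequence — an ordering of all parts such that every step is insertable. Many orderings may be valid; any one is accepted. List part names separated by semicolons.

housing; bushing; bearing; gear; cover; spacer

1. housing@(0, 2) [-x clear] — {housing}
2. bushing@(0, 1) [+x clear] — {bushing, housing}
3. bearing@(1, 1) [+y clear] — {bearing, bushing, housing}
4. gear@(1, 2) [+x clear] — {bearing, bushing, gear, housing}
5. cover@(1, 0) [-x clear] — {bearing, bushing, cover, gear, housing}
6. spacer@(0, 0) [-x clear] — {bearing, bushing, cover, gear, housing, spacer}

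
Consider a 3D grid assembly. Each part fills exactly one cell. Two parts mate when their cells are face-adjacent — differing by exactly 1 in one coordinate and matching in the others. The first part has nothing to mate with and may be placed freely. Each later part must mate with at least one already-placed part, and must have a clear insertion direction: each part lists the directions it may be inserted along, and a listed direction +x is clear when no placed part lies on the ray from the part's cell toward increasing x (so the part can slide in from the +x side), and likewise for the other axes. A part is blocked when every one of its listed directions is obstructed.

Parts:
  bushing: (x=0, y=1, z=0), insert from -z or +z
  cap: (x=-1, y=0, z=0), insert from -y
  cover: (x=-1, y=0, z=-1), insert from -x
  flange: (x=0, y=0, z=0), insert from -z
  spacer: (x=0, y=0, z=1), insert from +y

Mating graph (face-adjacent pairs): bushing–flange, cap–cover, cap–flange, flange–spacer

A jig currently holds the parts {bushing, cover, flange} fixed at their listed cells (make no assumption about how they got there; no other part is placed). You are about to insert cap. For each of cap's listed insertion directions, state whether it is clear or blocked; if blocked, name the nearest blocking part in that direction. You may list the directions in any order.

-y: ray from cap(-1, 0, 0) has no placed part ⇒ clear

-y: clear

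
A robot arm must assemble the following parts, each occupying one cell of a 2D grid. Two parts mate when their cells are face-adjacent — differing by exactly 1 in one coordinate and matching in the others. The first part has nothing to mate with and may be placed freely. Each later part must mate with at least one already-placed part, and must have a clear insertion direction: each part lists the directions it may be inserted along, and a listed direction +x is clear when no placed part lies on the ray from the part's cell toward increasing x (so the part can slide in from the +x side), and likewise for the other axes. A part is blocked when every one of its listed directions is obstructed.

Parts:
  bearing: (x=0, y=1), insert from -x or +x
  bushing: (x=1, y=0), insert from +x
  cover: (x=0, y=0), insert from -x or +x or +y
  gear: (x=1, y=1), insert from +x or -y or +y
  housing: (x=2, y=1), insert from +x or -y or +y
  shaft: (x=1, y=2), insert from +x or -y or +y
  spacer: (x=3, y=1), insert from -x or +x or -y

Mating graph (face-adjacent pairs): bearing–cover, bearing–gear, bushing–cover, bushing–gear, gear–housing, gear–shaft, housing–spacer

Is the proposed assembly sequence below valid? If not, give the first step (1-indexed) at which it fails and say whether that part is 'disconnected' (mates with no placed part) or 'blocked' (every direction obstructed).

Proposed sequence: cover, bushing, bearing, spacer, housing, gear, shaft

1. cover@(0, 0) [-x clear] — {cover}
2. bushing@(1, 0) [+x clear] — {bushing, cover}
3. bearing@(0, 1) [-x clear] — {bearing, bushing, cover}
4. spacer@(3, 1) — no placed neighbour ⇒ disconnected

Invalid at step 4 (disconnected)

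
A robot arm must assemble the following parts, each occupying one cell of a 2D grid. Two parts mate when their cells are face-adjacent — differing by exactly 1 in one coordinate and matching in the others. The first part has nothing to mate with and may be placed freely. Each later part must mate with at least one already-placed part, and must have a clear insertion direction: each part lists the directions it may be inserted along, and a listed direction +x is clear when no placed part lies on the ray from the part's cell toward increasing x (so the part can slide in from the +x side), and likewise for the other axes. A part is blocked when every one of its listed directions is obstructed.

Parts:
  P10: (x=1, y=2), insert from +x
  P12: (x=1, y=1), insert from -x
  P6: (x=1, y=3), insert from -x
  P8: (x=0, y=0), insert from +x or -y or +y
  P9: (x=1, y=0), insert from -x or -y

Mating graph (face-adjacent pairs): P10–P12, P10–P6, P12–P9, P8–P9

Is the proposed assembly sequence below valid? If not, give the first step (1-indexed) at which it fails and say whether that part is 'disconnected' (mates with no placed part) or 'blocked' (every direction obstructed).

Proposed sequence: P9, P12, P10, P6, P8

1. P9@(1, 0) [-x clear] — {P9}
2. P12@(1, 1) [-x clear] — {P12, P9}
3. P10@(1, 2) [+x clear] — {P10, P12, P9}
4. P6@(1, 3) [-x clear] — {P10, P12, P6, P9}
5. P8@(0, 0) [-y clear] — {P10, P12, P6, P8, P9}

Valid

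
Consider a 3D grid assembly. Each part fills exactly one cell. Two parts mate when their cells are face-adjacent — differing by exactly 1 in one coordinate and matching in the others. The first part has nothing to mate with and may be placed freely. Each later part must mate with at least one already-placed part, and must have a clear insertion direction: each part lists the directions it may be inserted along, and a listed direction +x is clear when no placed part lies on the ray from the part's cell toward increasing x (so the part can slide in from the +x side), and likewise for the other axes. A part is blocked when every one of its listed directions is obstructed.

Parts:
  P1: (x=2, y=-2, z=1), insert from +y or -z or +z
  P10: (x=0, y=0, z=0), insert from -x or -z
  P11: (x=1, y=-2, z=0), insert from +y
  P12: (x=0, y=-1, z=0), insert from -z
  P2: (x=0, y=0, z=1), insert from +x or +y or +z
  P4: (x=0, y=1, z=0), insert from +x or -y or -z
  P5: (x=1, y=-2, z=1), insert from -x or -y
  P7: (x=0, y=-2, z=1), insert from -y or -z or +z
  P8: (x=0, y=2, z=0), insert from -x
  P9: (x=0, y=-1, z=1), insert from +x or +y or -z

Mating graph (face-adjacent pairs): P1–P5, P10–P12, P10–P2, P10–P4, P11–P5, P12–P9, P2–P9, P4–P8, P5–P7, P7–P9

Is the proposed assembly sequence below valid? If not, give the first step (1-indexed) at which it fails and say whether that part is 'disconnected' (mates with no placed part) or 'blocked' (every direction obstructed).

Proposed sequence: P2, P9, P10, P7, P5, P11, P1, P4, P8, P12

1. P2@(0, 0, 1) [+x clear] — {P2}
2. P9@(0, -1, 1) [+x clear] — {P2, P9}
3. P10@(0, 0, 0) [-x clear] — {P10, P2, P9}
4. P7@(0, -2, 1) [-y clear] — {P10, P2, P7, P9}
5. P5@(1, -2, 1) [-y clear] — {P10, P2, P5, P7, P9}
6. P11@(1, -2, 0) [+y clear] — {P10, P11, P2, P5, P7, P9}
7. P1@(2, -2, 1) [+y clear] — {P1, P10, P11, P2, P5, P7, P9}
8. P4@(0, 1, 0) [+x clear] — {P1, P10, P11, P2, P4, P5, P7, P9}
9. P8@(0, 2, 0) [-x clear] — {P1, P10, P11, P2, P4, P5, P7, P8, P9}
10. P12@(0, -1, 0) [-z clear] — {P1, P10, P11, P12, P2, P4, P5, P7, P8, P9}

Valid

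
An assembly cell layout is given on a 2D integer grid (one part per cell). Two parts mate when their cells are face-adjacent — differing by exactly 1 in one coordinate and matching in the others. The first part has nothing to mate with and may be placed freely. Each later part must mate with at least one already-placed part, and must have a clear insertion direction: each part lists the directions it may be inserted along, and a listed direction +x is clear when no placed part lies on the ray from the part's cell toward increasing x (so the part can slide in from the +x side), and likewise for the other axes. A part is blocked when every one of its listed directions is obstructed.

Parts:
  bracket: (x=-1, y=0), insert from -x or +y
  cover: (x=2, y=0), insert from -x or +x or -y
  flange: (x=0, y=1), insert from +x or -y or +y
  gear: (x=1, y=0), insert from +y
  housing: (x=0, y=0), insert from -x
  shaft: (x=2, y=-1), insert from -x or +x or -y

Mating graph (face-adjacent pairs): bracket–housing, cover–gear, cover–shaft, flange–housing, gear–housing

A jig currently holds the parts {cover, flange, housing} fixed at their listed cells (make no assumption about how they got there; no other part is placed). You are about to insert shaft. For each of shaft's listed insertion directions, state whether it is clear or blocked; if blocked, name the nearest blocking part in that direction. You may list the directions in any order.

+x: clear; -x: clear; -y: clear

-x: ray from shaft(2, -1) has no placed part ⇒ clear
+x: ray from shaft(2, -1) has no placed part ⇒ clear
-y: ray from shaft(2, -1) has no placed part ⇒ clear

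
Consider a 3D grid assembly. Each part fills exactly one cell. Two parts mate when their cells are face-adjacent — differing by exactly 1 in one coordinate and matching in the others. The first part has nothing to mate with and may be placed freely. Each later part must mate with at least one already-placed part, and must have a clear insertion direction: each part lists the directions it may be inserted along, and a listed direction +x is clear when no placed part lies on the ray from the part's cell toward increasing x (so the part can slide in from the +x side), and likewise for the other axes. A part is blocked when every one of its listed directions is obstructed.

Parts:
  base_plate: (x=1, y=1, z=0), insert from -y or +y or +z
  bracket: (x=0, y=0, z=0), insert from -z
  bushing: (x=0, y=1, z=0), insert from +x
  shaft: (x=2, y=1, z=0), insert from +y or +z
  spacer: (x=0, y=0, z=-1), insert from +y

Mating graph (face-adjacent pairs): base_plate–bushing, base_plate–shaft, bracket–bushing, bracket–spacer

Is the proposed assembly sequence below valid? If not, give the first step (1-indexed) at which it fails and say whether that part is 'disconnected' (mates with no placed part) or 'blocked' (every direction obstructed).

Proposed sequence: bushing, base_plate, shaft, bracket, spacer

1. bushing@(0, 1, 0) [+x clear] — {bushing}
2. base_plate@(1, 1, 0) [-y clear] — {base_plate, bushing}
3. shaft@(2, 1, 0) [+y clear] — {base_plate, bushing, shaft}
4. bracket@(0, 0, 0) [-z clear] — {base_plate, bracket, bushing, shaft}
5. spacer@(0, 0, -1) [+y clear] — {base_plate, bracket, bushing, shaft, spacer}

Valid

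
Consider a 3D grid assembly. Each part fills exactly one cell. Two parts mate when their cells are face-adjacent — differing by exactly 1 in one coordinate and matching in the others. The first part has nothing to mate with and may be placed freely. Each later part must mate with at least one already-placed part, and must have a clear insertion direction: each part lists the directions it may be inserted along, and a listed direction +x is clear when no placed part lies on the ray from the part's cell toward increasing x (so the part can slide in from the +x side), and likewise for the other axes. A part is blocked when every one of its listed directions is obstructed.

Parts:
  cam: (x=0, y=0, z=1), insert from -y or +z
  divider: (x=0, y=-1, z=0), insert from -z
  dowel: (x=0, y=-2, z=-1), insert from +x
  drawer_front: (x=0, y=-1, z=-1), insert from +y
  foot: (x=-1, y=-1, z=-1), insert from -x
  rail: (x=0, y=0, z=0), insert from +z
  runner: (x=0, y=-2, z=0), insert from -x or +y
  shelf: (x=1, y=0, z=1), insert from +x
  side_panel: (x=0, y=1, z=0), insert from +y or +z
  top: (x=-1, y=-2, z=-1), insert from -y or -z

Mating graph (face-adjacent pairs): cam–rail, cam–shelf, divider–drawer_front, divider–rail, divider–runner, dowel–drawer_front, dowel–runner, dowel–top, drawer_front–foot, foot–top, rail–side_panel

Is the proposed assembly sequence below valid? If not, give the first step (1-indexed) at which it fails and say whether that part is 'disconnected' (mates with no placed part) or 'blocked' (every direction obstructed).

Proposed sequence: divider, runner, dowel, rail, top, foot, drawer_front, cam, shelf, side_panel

1. divider@(0, -1, 0) [-z clear] — {divider}
2. runner@(0, -2, 0) [-x clear] — {divider, runner}
3. dowel@(0, -2, -1) [+x clear] — {divider, dowel, runner}
4. rail@(0, 0, 0) [+z clear] — {divider, dowel, rail, runner}
5. top@(-1, -2, -1) [-y clear] — {divider, dowel, rail, runner, top}
6. foot@(-1, -1, -1) [-x clear] — {divider, dowel, foot, rail, runner, top}
7. drawer_front@(0, -1, -1) [+y clear] — {divider, dowel, drawer_front, foot, rail, runner, top}
8. cam@(0, 0, 1) [-y clear] — {cam, divider, dowel, drawer_front, foot, rail, runner, top}
9. shelf@(1, 0, 1) [+x clear] — {cam, divider, dowel, drawer_front, foot, rail, runner, shelf, top}
10. side_panel@(0, 1, 0) [+y clear] — {cam, divider, dowel, drawer_front, foot, rail, runner, shelf, side_panel, top}

Valid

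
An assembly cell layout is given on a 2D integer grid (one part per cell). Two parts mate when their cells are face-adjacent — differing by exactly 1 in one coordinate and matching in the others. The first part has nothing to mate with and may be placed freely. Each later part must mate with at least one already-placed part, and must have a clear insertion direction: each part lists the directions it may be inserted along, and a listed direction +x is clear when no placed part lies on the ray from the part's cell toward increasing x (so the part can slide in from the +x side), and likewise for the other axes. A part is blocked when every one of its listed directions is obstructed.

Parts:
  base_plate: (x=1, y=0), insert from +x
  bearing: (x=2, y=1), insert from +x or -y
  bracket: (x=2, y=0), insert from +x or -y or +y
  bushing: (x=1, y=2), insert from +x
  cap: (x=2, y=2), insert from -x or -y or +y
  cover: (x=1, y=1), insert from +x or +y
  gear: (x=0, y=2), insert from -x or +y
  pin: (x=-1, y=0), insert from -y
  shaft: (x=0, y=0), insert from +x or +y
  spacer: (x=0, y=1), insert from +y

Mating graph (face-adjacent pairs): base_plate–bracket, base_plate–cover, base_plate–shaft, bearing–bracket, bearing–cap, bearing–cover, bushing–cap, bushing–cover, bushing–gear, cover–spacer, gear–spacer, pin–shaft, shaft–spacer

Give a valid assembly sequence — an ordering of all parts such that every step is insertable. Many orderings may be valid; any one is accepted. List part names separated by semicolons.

cover; base_plate; bracket; shaft; pin; spacer; bushing; cap; bearing; gear

1. cover@(1, 1) [+x clear] — {cover}
2. base_plate@(1, 0) [+x clear] — {base_plate, cover}
3. bracket@(2, 0) [+x clear] — {base_plate, bracket, cover}
4. shaft@(0, 0) [+y clear] — {base_plate, bracket, cover, shaft}
5. pin@(-1, 0) [-y clear] — {base_plate, bracket, cover, pin, shaft}
6. spacer@(0, 1) [+y clear] — {base_plate, bracket, cover, pin, shaft, spacer}
7. bushing@(1, 2) [+x clear] — {base_plate, bracket, bushing, cover, pin, shaft, spacer}
8. cap@(2, 2) [+y clear] — {base_plate, bracket, bushing, cap, cover, pin, shaft, spacer}
9. bearing@(2, 1) [+x clear] — {base_plate, bearing, bracket, bushing, cap, cover, pin, shaft, spacer}
10. gear@(0, 2) [-x clear] — {base_plate, bearing, bracket, bushing, cap, cover, gear, pin, shaft, spacer}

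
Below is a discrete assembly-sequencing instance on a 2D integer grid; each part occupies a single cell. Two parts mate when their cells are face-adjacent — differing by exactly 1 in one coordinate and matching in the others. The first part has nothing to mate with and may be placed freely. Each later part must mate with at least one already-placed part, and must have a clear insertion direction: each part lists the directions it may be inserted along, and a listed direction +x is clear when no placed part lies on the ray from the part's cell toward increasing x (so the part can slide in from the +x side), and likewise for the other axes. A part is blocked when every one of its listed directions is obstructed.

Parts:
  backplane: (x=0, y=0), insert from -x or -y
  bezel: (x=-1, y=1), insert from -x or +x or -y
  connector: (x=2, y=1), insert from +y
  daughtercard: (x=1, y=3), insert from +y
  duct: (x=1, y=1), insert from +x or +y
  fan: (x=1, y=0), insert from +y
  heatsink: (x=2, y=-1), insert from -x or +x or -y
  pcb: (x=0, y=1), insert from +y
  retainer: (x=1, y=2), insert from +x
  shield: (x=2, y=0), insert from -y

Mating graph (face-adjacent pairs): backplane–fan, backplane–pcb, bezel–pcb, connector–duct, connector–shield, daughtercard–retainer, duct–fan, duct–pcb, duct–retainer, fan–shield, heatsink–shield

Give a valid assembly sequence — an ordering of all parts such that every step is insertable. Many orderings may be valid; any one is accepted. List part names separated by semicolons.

fan; backplane; pcb; bezel; shield; heatsink; connector; duct; retainer; daughtercard

1. fan@(1, 0) [+y clear] — {fan}
2. backplane@(0, 0) [-x clear] — {backplane, fan}
3. pcb@(0, 1) [+y clear] — {backplane, fan, pcb}
4. bezel@(-1, 1) [-x clear] — {backplane, bezel, fan, pcb}
5. shield@(2, 0) [-y clear] — {backplane, bezel, fan, pcb, shield}
6. heatsink@(2, -1) [-x clear] — {backplane, bezel, fan, heatsink, pcb, shield}
7. connector@(2, 1) [+y clear] — {backplane, bezel, connector, fan, heatsink, pcb, shield}
8. duct@(1, 1) [+y clear] — {backplane, bezel, connector, duct, fan, heatsink, pcb, shield}
9. retainer@(1, 2) [+x clear] — {backplane, bezel, connector, duct, fan, heatsink, pcb, retainer, shield}
10. daughtercard@(1, 3) [+y clear] — {backplane, bezel, connector, daughtercard, duct, fan, heatsink, pcb, retainer, shield}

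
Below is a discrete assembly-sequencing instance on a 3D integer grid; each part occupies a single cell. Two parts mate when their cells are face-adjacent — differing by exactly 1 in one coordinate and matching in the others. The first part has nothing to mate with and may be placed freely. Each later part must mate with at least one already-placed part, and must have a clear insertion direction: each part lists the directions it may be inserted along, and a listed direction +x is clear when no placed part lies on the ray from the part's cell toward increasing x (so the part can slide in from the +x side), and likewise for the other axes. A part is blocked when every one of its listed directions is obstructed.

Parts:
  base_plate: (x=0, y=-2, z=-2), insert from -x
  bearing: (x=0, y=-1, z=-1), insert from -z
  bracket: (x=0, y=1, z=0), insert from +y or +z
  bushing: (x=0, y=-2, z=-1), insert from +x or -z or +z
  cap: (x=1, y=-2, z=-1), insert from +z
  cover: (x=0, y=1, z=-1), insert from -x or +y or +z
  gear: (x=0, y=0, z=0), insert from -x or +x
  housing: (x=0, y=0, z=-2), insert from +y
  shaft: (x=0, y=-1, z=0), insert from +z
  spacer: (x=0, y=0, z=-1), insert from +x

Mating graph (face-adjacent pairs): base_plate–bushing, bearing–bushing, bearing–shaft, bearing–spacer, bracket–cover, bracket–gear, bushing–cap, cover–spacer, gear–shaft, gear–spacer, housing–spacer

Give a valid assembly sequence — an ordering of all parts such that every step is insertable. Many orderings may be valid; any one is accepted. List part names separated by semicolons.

gear; bracket; cover; spacer; shaft; bearing; bushing; cap; base_plate; housing

1. gear@(0, 0, 0) [-x clear] — {gear}
2. bracket@(0, 1, 0) [+y clear] — {bracket, gear}
3. cover@(0, 1, -1) [-x clear] — {bracket, cover, gear}
4. spacer@(0, 0, -1) [+x clear] — {bracket, cover, gear, spacer}
5. shaft@(0, -1, 0) [+z clear] — {bracket, cover, gear, shaft, spacer}
6. bearing@(0, -1, -1) [-z clear] — {bearing, bracket, cover, gear, shaft, spacer}
7. bushing@(0, -2, -1) [+x clear] — {bearing, bracket, bushing, cover, gear, shaft, spacer}
8. cap@(1, -2, -1) [+z clear] — {bearing, bracket, bushing, cap, cover, gear, shaft, spacer}
9. base_plate@(0, -2, -2) [-x clear] — {base_plate, bearing, bracket, bushing, cap, cover, gear, shaft, spacer}
10. housing@(0, 0, -2) [+y clear] — {base_plate, bearing, bracket, bushing, cap, cover, gear, housing, shaft, spacer}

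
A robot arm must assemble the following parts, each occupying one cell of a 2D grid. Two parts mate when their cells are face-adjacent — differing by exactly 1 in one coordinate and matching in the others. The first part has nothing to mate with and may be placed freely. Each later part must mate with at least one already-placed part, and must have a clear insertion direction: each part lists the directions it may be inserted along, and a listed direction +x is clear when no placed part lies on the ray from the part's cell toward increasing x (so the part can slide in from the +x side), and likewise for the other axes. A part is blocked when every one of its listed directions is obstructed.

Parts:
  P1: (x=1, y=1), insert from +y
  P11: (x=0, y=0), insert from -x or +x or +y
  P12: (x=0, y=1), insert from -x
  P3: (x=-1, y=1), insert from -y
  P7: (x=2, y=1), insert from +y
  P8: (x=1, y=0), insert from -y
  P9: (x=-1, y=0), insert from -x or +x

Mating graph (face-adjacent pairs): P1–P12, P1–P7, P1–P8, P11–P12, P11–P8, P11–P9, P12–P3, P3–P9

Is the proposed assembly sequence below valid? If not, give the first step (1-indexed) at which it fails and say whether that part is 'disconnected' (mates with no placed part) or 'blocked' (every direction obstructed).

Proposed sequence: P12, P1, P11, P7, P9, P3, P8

1. P12@(0, 1) [-x clear] — {P12}
2. P1@(1, 1) [+y clear] — {P1, P12}
3. P11@(0, 0) [-x clear] — {P1, P11, P12}
4. P7@(2, 1) [+y clear] — {P1, P11, P12, P7}
5. P9@(-1, 0) [-x clear] — {P1, P11, P12, P7, P9}
6. P3@(-1, 1) — -y all obstructed ⇒ blocked

Invalid at step 6 (blocked)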